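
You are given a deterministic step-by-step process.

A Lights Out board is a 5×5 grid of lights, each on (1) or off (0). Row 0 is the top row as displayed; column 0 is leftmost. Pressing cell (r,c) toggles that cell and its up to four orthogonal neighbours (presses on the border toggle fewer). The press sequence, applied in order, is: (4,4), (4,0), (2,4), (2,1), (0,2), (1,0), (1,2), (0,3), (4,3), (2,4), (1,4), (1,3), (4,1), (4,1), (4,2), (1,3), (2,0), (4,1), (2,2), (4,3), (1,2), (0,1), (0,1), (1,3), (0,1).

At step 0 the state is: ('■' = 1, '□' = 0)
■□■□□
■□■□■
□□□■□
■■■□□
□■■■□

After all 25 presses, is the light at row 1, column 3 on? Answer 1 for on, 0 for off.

1

[0] ■□■□□
■□■□■
□□□■□
■■■□□
□■■■□
[1] ■□■□□
■□■□■
□□□■□
■■■□■
□■■□■
[2] ■□■□□
■□■□■
□□□■□
□■■□■
■□■□■
[3] ■□■□□
■□■□□
□□□□■
□■■□□
■□■□■
[4] ■□■□□
■■■□□
■■■□■
□□■□□
■□■□■
[5] ■■□■□
■■□□□
■■■□■
□□■□□
■□■□■
[6] □■□■□
□□□□□
□■■□■
□□■□□
■□■□■
[7] □■■■□
□■■■□
□■□□■
□□■□□
■□■□■
[8] □■□□■
□■■□□
□■□□■
□□■□□
■□■□■
[9] □■□□■
□■■□□
□■□□■
□□■■□
■□□■□
[10] □■□□■
□■■□■
□■□■□
□□■■■
■□□■□
[11] □■□□□
□■■■□
□■□■■
□□■■■
■□□■□
[12] □■□■□
□■□□■
□■□□■
□□■■■
■□□■□
[13] □■□■□
□■□□■
□■□□■
□■■■■
□■■■□
[14] □■□■□
□■□□■
□■□□■
□□■■■
■□□■□
[15] □■□■□
□■□□■
□■□□■
□□□■■
■■■□□
[16] □■□□□
□■■■□
□■□■■
□□□■■
■■■□□
[17] □■□□□
■■■■□
■□□■■
■□□■■
■■■□□
[18] □■□□□
■■■■□
■□□■■
■■□■■
□□□□□
[19] □■□□□
■■□■□
■■■□■
■■■■■
□□□□□
[20] □■□□□
■■□■□
■■■□■
■■■□■
□□■■■
[21] □■■□□
■□■□□
■■□□■
■■■□■
□□■■■
[22] ■□□□□
■■■□□
■■□□■
■■■□■
□□■■■
[23] □■■□□
■□■□□
■■□□■
■■■□■
□□■■■
[24] □■■■□
■□□■■
■■□■■
■■■□■
□□■■■
[25] ■□□■□
■■□■■
■■□■■
■■■□■
□□■■■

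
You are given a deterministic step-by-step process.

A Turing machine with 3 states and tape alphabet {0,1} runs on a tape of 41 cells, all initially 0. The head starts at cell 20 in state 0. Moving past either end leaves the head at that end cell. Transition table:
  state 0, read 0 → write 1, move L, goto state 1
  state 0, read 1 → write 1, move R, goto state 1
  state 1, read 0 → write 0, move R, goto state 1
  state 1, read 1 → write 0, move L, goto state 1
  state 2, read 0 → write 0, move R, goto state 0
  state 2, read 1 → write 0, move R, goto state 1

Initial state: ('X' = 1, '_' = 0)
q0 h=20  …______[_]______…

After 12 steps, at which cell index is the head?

28

[0] q0 h=20  …______[_]______…
[1] q1 h=19  …______[_]X_____…
[2] q1 h=20  …______[X]______…
[3] q1 h=19  …______[_]______…
[4] q1 h=20  …______[_]______…
[5] q1 h=21  …______[_]______…
[6] q1 h=22  …______[_]______…
[7] q1 h=23  …______[_]______…
[8] q1 h=24  …______[_]______…
[9] q1 h=25  …______[_]______…
[10] q1 h=26  …______[_]______…
[11] q1 h=27  …______[_]______…
[12] q1 h=28  …______[_]______…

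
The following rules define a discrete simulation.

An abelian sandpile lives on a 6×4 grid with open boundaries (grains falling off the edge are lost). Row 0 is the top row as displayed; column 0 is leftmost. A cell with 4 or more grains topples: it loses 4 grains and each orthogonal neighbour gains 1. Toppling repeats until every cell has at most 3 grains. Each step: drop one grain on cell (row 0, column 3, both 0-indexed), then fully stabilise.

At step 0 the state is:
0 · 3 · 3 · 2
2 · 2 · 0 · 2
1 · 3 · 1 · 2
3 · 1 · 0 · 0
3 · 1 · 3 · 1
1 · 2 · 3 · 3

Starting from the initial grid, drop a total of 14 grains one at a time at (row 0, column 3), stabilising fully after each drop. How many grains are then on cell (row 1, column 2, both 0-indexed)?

3

[0] 0 · 3 · 3 · 2
2 · 2 · 0 · 2
1 · 3 · 1 · 2
3 · 1 · 0 · 0
3 · 1 · 3 · 1
1 · 2 · 3 · 3
[1] 0 · 3 · 3 · 3
2 · 2 · 0 · 2
1 · 3 · 1 · 2
3 · 1 · 0 · 0
3 · 1 · 3 · 1
1 · 2 · 3 · 3
[2] 1 · 0 · 1 · 1
2 · 3 · 1 · 3
1 · 3 · 1 · 2
3 · 1 · 0 · 0
3 · 1 · 3 · 1
1 · 2 · 3 · 3
[3] 1 · 0 · 1 · 2
2 · 3 · 1 · 3
1 · 3 · 1 · 2
3 · 1 · 0 · 0
3 · 1 · 3 · 1
1 · 2 · 3 · 3
[4] 1 · 0 · 1 · 3
2 · 3 · 1 · 3
1 · 3 · 1 · 2
3 · 1 · 0 · 0
3 · 1 · 3 · 1
1 · 2 · 3 · 3
[5] 1 · 0 · 2 · 1
2 · 3 · 2 · 0
1 · 3 · 1 · 3
3 · 1 · 0 · 0
3 · 1 · 3 · 1
1 · 2 · 3 · 3
[6] 1 · 0 · 2 · 2
2 · 3 · 2 · 0
1 · 3 · 1 · 3
3 · 1 · 0 · 0
3 · 1 · 3 · 1
1 · 2 · 3 · 3
[7] 1 · 0 · 2 · 3
2 · 3 · 2 · 0
1 · 3 · 1 · 3
3 · 1 · 0 · 0
3 · 1 · 3 · 1
1 · 2 · 3 · 3
[8] 1 · 0 · 3 · 0
2 · 3 · 2 · 1
1 · 3 · 1 · 3
3 · 1 · 0 · 0
3 · 1 · 3 · 1
1 · 2 · 3 · 3
[9] 1 · 0 · 3 · 1
2 · 3 · 2 · 1
1 · 3 · 1 · 3
3 · 1 · 0 · 0
3 · 1 · 3 · 1
1 · 2 · 3 · 3
[10] 1 · 0 · 3 · 2
2 · 3 · 2 · 1
1 · 3 · 1 · 3
3 · 1 · 0 · 0
3 · 1 · 3 · 1
1 · 2 · 3 · 3
[11] 1 · 0 · 3 · 3
2 · 3 · 2 · 1
1 · 3 · 1 · 3
3 · 1 · 0 · 0
3 · 1 · 3 · 1
1 · 2 · 3 · 3
[12] 1 · 1 · 0 · 1
2 · 3 · 3 · 2
1 · 3 · 1 · 3
3 · 1 · 0 · 0
3 · 1 · 3 · 1
1 · 2 · 3 · 3
[13] 1 · 1 · 0 · 2
2 · 3 · 3 · 2
1 · 3 · 1 · 3
3 · 1 · 0 · 0
3 · 1 · 3 · 1
1 · 2 · 3 · 3
[14] 1 · 1 · 0 · 3
2 · 3 · 3 · 2
1 · 3 · 1 · 3
3 · 1 · 0 · 0
3 · 1 · 3 · 1
1 · 2 · 3 · 3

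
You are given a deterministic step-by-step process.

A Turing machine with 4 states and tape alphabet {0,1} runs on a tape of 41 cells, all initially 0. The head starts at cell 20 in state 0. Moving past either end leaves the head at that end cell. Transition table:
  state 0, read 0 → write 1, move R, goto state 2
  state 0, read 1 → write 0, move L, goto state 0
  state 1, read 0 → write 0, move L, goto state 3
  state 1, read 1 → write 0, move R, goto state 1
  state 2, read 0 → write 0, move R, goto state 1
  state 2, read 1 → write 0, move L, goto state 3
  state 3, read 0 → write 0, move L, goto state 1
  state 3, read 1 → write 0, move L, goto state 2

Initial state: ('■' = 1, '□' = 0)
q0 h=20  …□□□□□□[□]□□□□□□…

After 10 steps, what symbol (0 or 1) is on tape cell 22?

0) q0 h=20  …□□□□□□[□]□□□□□□…
1) q2 h=21  …□□□□□■[□]□□□□□□…
2) q1 h=22  …□□□□■□[□]□□□□□□…
3) q3 h=21  …□□□□□■[□]□□□□□□…
4) q1 h=20  …□□□□□□[■]□□□□□□…
5) q1 h=21  …□□□□□□[□]□□□□□□…
6) q3 h=20  …□□□□□□[□]□□□□□□…
7) q1 h=19  …□□□□□□[□]□□□□□□…
8) q3 h=18  …□□□□□□[□]□□□□□□…
9) q1 h=17  …□□□□□□[□]□□□□□□…
10) q3 h=16  …□□□□□□[□]□□□□□□…

0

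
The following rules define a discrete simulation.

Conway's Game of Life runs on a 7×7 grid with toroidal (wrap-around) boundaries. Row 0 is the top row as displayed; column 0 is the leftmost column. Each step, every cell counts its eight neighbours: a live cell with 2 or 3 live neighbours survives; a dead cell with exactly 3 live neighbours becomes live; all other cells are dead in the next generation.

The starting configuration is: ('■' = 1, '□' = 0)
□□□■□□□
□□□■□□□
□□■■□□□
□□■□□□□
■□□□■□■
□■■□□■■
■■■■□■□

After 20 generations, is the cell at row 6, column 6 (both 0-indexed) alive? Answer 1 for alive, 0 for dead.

1

gen 0: □□□■□□□
□□□■□□□
□□■■□□□
□□■□□□□
■□□□■□■
□■■□□■■
■■■■□■□
gen 1: □■□■□□□
□□□■■□□
□□■■□□□
□■■□□□□
■□■■□□■
□□□□□□□
■□□■□■□
gen 2: □□□■□□□
□□□□■□□
□■□□■□□
■□□□□□□
■□■■□□□
■■■■■□□
□□■□■□□
gen 3: □□□■■□□
□□□■■□□
□□□□□□□
■□■■□□□
■□□□■□■
■□□□■□□
□□□□■□□
gen 4: □□□□□■□
□□□■■□□
□□■□■□□
■■□■□□■
■□□□■■■
■□□■■□■
□□□□■■□
gen 5: □□□■□■□
□□□■■■□
■■■□■■□
□■■■□□□
□□■□□□□
■□□■□□□
□□□■□□□
gen 6: □□■■□■□
□■□□□□□
■□□□□■■
■□□□■□□
□□□□□□□
□□■■□□□
□□■■□□□
gen 7: □■□■■□□
■■■□■■□
■■□□□■■
■□□□□■□
□□□■□□□
□□■■□□□
□■□□□□□
gen 8: □□□■■■□
□□□□□□□
□□■□□□□
■■□□■■□
□□■■■□□
□□■■□□□
□■□□■□□
gen 9: □□□■■■□
□□□■■□□
□■□□□□□
□■□□■■□
□□□□□■□
□■□□□□□
□□□□□■□
gen 10: □□□■□■□
□□■■□■□
□□■■□■□
□□□□■■□
□□□□■■□
□□□□□□□
□□□□□■□
gen 11: □□■■□■■
□□□□□■■
□□■□□■■
□□□□□□■
□□□□■■□
□□□□■■□
□□□□■□□
gen 12: □□□■□□■
■□■■□□□
■□□□□□□
□□□□■□■
□□□□■□■
□□□■□□□
□□□□□□■
gen 13: ■□■■□□■
■■■■□□■
■■□■□□■
■□□□□□■
□□□■■□□
□□□□□■□
□□□□□□□
gen 14: □□□■□□■
□□□□■■□
□□□■□■□
□■■■■■■
□□□□■■■
□□□□■□□
□□□□□□■
gen 15: □□□□■□■
□□□■□■■
□□□□□□□
■□■□□□□
■□■□□□■
□□□□■□■
□□□□□■□
gen 16: □□□□■□■
□□□□■■■
□□□□□□■
■□□□□□■
■□□■□■■
■□□□□□■
□□□□■□■
gen 17: ■□□■■□■
■□□□■□■
□□□□□□□
□□□□□□□
□■□□□■□
□□□□■□□
□□□□□□■
gen 18: □□□■■□□
■□□■■□■
□□□□□□□
□□□□□□□
□□□□□□□
□□□□□■□
■□□■■□■
gen 19: □□■□□□□
□□□■■■□
□□□□□□□
□□□□□□□
□□□□□□□
□□□□■■■
□□□■□□■
gen 20: □□■□□■□
□□□■■□□
□□□□■□□
□□□□□□□
□□□□□■□
□□□□■■■
□□□■■□■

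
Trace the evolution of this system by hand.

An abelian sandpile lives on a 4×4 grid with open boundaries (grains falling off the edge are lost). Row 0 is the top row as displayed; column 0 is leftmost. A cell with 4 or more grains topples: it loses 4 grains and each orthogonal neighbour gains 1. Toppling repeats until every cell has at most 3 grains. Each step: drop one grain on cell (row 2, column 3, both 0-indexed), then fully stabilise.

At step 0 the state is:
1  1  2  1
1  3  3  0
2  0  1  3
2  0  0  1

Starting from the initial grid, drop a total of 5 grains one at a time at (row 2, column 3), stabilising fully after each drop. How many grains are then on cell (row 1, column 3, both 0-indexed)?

2

k=0  1  1  2  1
1  3  3  0
2  0  1  3
2  0  0  1
k=1  1  1  2  1
1  3  3  1
2  0  2  0
2  0  0  2
k=2  1  1  2  1
1  3  3  1
2  0  2  1
2  0  0  2
k=3  1  1  2  1
1  3  3  1
2  0  2  2
2  0  0  2
k=4  1  1  2  1
1  3  3  1
2  0  2  3
2  0  0  2
k=5  1  1  2  1
1  3  3  2
2  0  3  0
2  0  0  3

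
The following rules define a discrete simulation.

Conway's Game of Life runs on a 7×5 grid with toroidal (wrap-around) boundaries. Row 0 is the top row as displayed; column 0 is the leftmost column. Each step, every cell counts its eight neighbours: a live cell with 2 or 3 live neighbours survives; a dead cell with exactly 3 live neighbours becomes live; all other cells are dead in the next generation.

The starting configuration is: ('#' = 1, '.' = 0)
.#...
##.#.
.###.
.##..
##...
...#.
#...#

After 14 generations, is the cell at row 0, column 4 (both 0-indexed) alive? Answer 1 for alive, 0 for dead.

k=0  .#...
##.#.
.###.
.##..
##...
...#.
#...#
k=1  .##..
#..##
...##
...#.
##...
.#...
#...#
k=2  .##..
##...
#.#..
#.##.
###..
.#..#
#.#..
k=3  ..#..
#....
#.##.
#..#.
.....
...##
#.##.
k=4  ..###
..###
#.##.
.###.
...#.
..###
.##..
k=5  #...#
#....
#....
.#...
.#...
.#..#
##...
k=6  ....#
##...
##...
##...
.##..
.##..
.#...
k=7  .#...
.#..#
..#.#
.....
.....
#....
###..
k=8  .....
.###.
#..#.
.....
.....
#....
#.#..
k=9  ...#.
.####
.#.##
.....
.....
.#...
.#...
k=10  ##.##
.#...
.#..#
.....
.....
.....
..#..
k=11  ##.##
.#.#.
#....
.....
.....
.....
#####
k=12  .....
.#.#.
.....
.....
.....
#####
.....
k=13  .....
.....
.....
.....
#####
#####
#####
k=14  #####
.....
.....
#####
.....
.....
.....

1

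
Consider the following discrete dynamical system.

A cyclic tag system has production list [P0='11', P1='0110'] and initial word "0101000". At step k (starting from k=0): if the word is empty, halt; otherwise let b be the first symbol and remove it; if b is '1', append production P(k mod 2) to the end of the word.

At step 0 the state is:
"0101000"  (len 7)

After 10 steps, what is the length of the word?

11

step 0: "0101000"  (len 7)
step 1: "101000"  (len 6)
step 2: "010000110"  (len 9)
step 3: "10000110"  (len 8)
step 4: "00001100110"  (len 11)
step 5: "0001100110"  (len 10)
step 6: "001100110"  (len 9)
step 7: "01100110"  (len 8)
step 8: "1100110"  (len 7)
step 9: "10011011"  (len 8)
step 10: "00110110110"  (len 11)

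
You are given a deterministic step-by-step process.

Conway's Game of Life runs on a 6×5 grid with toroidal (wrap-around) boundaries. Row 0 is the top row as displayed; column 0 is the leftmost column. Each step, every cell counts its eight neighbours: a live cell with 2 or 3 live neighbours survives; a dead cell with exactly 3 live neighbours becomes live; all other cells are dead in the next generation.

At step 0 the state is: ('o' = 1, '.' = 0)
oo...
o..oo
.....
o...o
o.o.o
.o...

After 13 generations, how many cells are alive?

12

0) oo...
o..oo
.....
o...o
o.o.o
.o...
1) .oo..
oo..o
...o.
oo.oo
...oo
..o.o
2) ..o.o
oo.oo
...o.
o....
.o...
ooo.o
3) .....
oo...
.ooo.
.....
..o.o
..o.o
4) oo...
oo...
ooo..
.o...
.....
.....
5) oo...
....o
..o..
ooo..
.....
.....
6) o....
oo...
o.oo.
.oo..
.o...
.....
7) oo...
o.o..
o..oo
o..o.
.oo..
.....
8) oo...
..oo.
o.oo.
o..o.
.oo..
o.o..
9) o..oo
o..o.
.....
o..o.
o.ooo
o.o..
10) o.oo.
o..o.
.....
oooo.
o.o..
..o..
11) ..oo.
.ooo.
o..o.
o.ooo
o...o
..o.o
12) ....o
.o...
o....
..o..
..o..
ooo.o
13) ..ooo
o....
.o...
.o...
o.o..
ooo.o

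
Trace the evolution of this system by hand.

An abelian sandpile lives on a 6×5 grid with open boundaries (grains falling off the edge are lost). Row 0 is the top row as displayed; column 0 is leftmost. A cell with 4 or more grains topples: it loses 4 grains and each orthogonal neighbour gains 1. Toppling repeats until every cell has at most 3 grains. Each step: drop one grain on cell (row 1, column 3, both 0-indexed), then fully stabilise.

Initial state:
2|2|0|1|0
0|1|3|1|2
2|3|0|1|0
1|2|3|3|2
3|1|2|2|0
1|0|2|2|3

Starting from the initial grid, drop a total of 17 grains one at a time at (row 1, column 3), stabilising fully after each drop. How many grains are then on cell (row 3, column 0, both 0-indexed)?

[0] 2|2|0|1|0
0|1|3|1|2
2|3|0|1|0
1|2|3|3|2
3|1|2|2|0
1|0|2|2|3
[1] 2|2|0|1|0
0|1|3|2|2
2|3|0|1|0
1|2|3|3|2
3|1|2|2|0
1|0|2|2|3
[2] 2|2|0|1|0
0|1|3|3|2
2|3|0|1|0
1|2|3|3|2
3|1|2|2|0
1|0|2|2|3
[3] 2|2|1|2|0
0|2|0|1|3
2|3|1|2|0
1|2|3|3|2
3|1|2|2|0
1|0|2|2|3
[4] 2|2|1|2|0
0|2|0|2|3
2|3|1|2|0
1|2|3|3|2
3|1|2|2|0
1|0|2|2|3
[5] 2|2|1|2|0
0|2|0|3|3
2|3|1|2|0
1|2|3|3|2
3|1|2|2|0
1|0|2|2|3
[6] 2|2|1|3|1
0|2|1|1|0
2|3|1|3|1
1|2|3|3|2
3|1|2|2|0
1|0|2|2|3
[7] 2|2|1|3|1
0|2|1|2|0
2|3|1|3|1
1|2|3|3|2
3|1|2|2|0
1|0|2|2|3
[8] 2|2|1|3|1
0|2|1|3|0
2|3|1|3|1
1|2|3|3|2
3|1|2|2|0
1|0|2|2|3
[9] 2|2|2|0|2
0|2|2|2|1
2|3|3|1|2
1|3|0|1|3
3|1|3|3|0
1|0|2|2|3
[10] 2|2|2|0|2
0|2|2|3|1
2|3|3|1|2
1|3|0|1|3
3|1|3|3|0
1|0|2|2|3
[11] 2|2|2|1|2
0|2|3|0|2
2|3|3|2|2
1|3|0|1|3
3|1|3|3|0
1|0|2|2|3
[12] 2|2|2|1|2
0|2|3|1|2
2|3|3|2|2
1|3|0|1|3
3|1|3|3|0
1|0|2|2|3
[13] 2|2|2|1|2
0|2|3|2|2
2|3|3|2|2
1|3|0|1|3
3|1|3|3|0
1|0|2|2|3
[14] 2|2|2|1|2
0|2|3|3|2
2|3|3|2|2
1|3|0|1|3
3|1|3|3|0
1|0|2|2|3
[15] 2|3|3|2|2
1|0|2|2|3
3|2|2|0|3
2|0|2|2|3
3|2|3|3|0
1|0|2|2|3
[16] 2|3|3|2|2
1|0|2|3|3
3|2|2|0|3
2|0|2|2|3
3|2|3|3|0
1|0|2|2|3
[17] 2|3|3|3|3
1|0|3|1|1
3|2|2|2|1
2|0|2|3|0
3|2|3|3|1
1|0|2|2|3

2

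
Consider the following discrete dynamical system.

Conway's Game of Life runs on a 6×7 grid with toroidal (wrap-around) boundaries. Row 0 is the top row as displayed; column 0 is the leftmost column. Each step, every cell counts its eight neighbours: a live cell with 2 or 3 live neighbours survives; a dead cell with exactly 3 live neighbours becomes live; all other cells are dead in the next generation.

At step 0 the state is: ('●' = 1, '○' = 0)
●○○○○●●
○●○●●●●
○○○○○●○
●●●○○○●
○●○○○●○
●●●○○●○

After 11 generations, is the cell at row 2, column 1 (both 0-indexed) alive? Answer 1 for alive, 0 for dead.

[0] ●○○○○●●
○●○●●●●
○○○○○●○
●●●○○○●
○●○○○●○
●●●○○●○
[1] ○○○●○○○
○○○○○○○
○○○●○○○
●●●○○●●
○○○○○●○
○○●○●●○
[2] ○○○●●○○
○○○○○○○
●●●○○○●
●●●○●●●
●○●●○○○
○○○●●●○
[3] ○○○●○●○
●●●●○○○
○○●●○○○
○○○○●●○
●○○○○○○
○○○○○●○
[4] ○●○●○○●
○●○○○○○
○○○○○○○
○○○●●○○
○○○○●●●
○○○○●○●
[5] ○○●○○●○
●○●○○○○
○○○○○○○
○○○●●○○
○○○○○○●
○○○●●○●
[6] ○●●○●●●
○●○○○○○
○○○●○○○
○○○○○○○
○○○○○○○
○○○●●○●
[7] ○●●○●○●
●●○●●●○
○○○○○○○
○○○○○○○
○○○○○○○
●○●●●○●
[8] ○○○○○○○
●●○●●●●
○○○○●○○
○○○○○○○
○○○●○○○
●○●○●○●
[9] ○○●○○○○
●○○●●●●
●○○●●○●
○○○○○○○
○○○●○○○
○○○●○○○
[10] ○○●○○●●
●●●○○○○
●○○●○○○
○○○●●○○
○○○○○○○
○○●●○○○
[11] ●○○○○○●
●○●●○○○
●○○●●○○
○○○●●○○
○○●○●○○
○○●●○○○

0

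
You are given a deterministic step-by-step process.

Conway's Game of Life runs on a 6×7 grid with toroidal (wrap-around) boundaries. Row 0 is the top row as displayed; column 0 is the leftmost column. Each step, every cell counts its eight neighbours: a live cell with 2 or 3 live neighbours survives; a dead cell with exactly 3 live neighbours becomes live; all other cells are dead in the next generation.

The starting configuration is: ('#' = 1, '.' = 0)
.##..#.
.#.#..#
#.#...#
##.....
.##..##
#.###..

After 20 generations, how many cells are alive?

8

gen 0: .##..#.
.#.#..#
#.#...#
##.....
.##..##
#.###..
gen 1: .....##
...#.##
..#...#
.....#.
....###
#...#..
gen 2: #......
#...#..
....#.#
....#..
....#.#
#...#..
gen 3: ##....#
#....##
...##..
...##..
...##..
#....##
gen 4: .#.....
.#..##.
...#..#
..#..#.
...#..#
.#..##.
gen 5: ###....
#.#.##.
..##..#
..#####
..##..#
#.#.##.
gen 6: #.#....
#...##.
#......
##....#
#......
#...##.
gen 7: #..#...
#......
.....#.
.#....#
.....#.
#......
gen 8: ##....#
......#
#.....#
.....##
#.....#
......#
gen 9: .....##
.#...#.
#......
.....#.
#......
.#...#.
gen 10: #...###
#....#.
......#
......#
......#
#....#.
gen 11: ##..#..
#...#..
#....##
#....##
#....##
#...#..
gen 12: ##.####
....#..
.#..#..
.#..#..
.#..#..
....#..
gen 13: #..#..#
.##...#
...###.
######.
...###.
.##...#
gen 14: ...#.##
.##...#
.......
.#.....
.......
.##...#
gen 15: ...#.##
#.#..##
###....
.......
###....
#.#..##
gen 16: ..##...
..####.
#.#....
.......
#.#....
..####.
gen 17: .#.....
....#..
.##.#..
.......
.##.#..
....#..
gen 18: .......
.###...
...#...
.......
...#...
.###...
gen 19: .......
..##...
...#...
.......
...#...
..##...
gen 20: .......
..##...
..##...
.......
..##...
..##...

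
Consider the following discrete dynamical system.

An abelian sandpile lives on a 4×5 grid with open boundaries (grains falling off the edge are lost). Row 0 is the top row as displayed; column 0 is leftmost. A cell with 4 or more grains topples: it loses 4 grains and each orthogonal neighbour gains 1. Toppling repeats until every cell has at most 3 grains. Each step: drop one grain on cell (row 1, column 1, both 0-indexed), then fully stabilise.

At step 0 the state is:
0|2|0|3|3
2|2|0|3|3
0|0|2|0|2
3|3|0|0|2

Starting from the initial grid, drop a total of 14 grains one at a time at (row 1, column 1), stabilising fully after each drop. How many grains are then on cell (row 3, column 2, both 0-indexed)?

2

k=0  0|2|0|3|3
2|2|0|3|3
0|0|2|0|2
3|3|0|0|2
k=1  0|2|0|3|3
2|3|0|3|3
0|0|2|0|2
3|3|0|0|2
k=2  0|3|0|3|3
3|0|1|3|3
0|1|2|0|2
3|3|0|0|2
k=3  0|3|0|3|3
3|1|1|3|3
0|1|2|0|2
3|3|0|0|2
k=4  0|3|0|3|3
3|2|1|3|3
0|1|2|0|2
3|3|0|0|2
k=5  0|3|0|3|3
3|3|1|3|3
0|1|2|0|2
3|3|0|0|2
k=6  2|0|1|3|3
0|2|2|3|3
1|2|2|0|2
3|3|0|0|2
k=7  2|0|1|3|3
0|3|2|3|3
1|2|2|0|2
3|3|0|0|2
k=8  2|1|1|3|3
1|0|3|3|3
1|3|2|0|2
3|3|0|0|2
k=9  2|1|1|3|3
1|1|3|3|3
1|3|2|0|2
3|3|0|0|2
k=10  2|1|1|3|3
1|2|3|3|3
1|3|2|0|2
3|3|0|0|2
k=11  2|1|1|3|3
1|3|3|3|3
1|3|2|0|2
3|3|0|0|2
k=12  2|2|3|1|1
2|2|2|2|1
3|2|0|2|3
0|1|2|0|2
k=13  2|2|3|1|1
2|3|2|2|1
3|2|0|2|3
0|1|2|0|2
k=14  2|3|3|1|1
3|0|3|2|1
3|3|0|2|3
0|1|2|0|2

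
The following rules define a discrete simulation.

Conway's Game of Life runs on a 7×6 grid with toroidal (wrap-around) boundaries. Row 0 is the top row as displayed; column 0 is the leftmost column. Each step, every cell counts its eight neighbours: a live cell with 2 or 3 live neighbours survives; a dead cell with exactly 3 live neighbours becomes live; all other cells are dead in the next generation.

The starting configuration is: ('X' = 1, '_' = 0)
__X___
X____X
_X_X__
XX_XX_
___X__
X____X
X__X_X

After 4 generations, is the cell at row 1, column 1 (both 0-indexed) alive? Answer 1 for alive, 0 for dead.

1

t=0: __X___
X____X
_X_X__
XX_XX_
___X__
X____X
X__X_X
t=1: _X__X_
XXX___
_X_X__
XX_XX_
_XXX__
X____X
XX__XX
t=2: ___XX_
X__X__
___XXX
X___X_
___X__
___X__
_X__X_
t=3: __XXXX
__X___
X__X__
______
___XX_
__XXX_
__X_X_
t=4: _XX_XX
_XX__X
______
___XX_
__X_X_
__X__X
_X____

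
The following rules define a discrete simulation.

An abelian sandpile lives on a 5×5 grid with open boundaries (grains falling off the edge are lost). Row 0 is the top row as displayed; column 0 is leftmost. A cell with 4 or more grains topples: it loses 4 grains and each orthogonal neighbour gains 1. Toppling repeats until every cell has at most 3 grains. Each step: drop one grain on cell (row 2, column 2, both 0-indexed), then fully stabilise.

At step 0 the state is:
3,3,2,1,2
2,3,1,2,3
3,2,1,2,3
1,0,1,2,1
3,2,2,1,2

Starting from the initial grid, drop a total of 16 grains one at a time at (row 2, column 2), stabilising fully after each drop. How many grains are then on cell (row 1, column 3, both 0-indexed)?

3

k=0  3,3,2,1,2
2,3,1,2,3
3,2,1,2,3
1,0,1,2,1
3,2,2,1,2
k=1  3,3,2,1,2
2,3,1,2,3
3,2,2,2,3
1,0,1,2,1
3,2,2,1,2
k=2  3,3,2,1,2
2,3,1,2,3
3,2,3,2,3
1,0,1,2,1
3,2,2,1,2
k=3  3,3,2,1,2
2,3,2,2,3
3,3,0,3,3
1,0,2,2,1
3,2,2,1,2
k=4  3,3,2,1,2
2,3,2,2,3
3,3,1,3,3
1,0,2,2,1
3,2,2,1,2
k=5  3,3,2,1,2
2,3,2,2,3
3,3,2,3,3
1,0,2,2,1
3,2,2,1,2
k=6  3,3,2,1,2
2,3,2,2,3
3,3,3,3,3
1,0,2,2,1
3,2,2,1,2
k=7  1,2,0,3,3
1,3,2,1,1
1,2,3,2,1
2,1,3,3,2
3,2,2,1,2
k=8  1,2,0,3,3
1,3,3,2,1
1,3,2,0,2
2,2,1,1,3
3,2,3,2,2
k=9  1,2,0,3,3
1,3,3,2,1
1,3,3,0,2
2,2,1,1,3
3,2,3,2,2
k=10  1,3,1,3,3
2,1,1,3,1
2,1,2,1,2
2,3,2,1,3
3,2,3,2,2
k=11  1,3,1,3,3
2,1,1,3,1
2,1,3,1,2
2,3,2,1,3
3,2,3,2,2
k=12  1,3,1,3,3
2,1,2,3,1
2,2,0,2,2
2,3,3,1,3
3,2,3,2,2
k=13  1,3,1,3,3
2,1,2,3,1
2,2,1,2,2
2,3,3,1,3
3,2,3,2,2
k=14  1,3,1,3,3
2,1,2,3,1
2,2,2,2,2
2,3,3,1,3
3,2,3,2,2
k=15  1,3,1,3,3
2,1,2,3,1
2,2,3,2,2
2,3,3,1,3
3,2,3,2,2
k=16  1,3,1,3,3
3,2,3,3,1
0,1,2,3,2
1,3,2,2,3
1,1,1,3,2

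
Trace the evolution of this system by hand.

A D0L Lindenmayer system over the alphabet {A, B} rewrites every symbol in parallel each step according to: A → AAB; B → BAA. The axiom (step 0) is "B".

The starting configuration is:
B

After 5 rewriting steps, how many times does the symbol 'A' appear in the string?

gen 0: B
gen 1: BAA
gen 2: BAAAABAAB
gen 3: BAAAABAABAABAABBAAAABAABBAA
gen 4: BAAAABAABAABAABBAAAABAABBAAAABAABBAAAABAABBAABAAAABAABAABAABBAAAABAABBAABAAAABAAB
gen 5: BAAAABAABAABAABBAAAABAABBAAAABAABBAAAABAABBAABAAAABAABAABA…BAABAABAABBAAAABAABBAABAAAABAABBAAAABAABAABAABBAAAABAABBAA  (len 243)

162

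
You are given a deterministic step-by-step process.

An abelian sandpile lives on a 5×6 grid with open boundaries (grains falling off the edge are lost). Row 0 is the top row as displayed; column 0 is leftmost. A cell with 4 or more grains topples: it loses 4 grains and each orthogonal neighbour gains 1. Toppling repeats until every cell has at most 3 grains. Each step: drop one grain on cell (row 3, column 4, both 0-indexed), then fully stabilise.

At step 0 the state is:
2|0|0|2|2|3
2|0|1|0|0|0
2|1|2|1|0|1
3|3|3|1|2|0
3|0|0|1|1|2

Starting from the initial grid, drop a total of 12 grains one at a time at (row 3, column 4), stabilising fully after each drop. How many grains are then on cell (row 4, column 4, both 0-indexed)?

2

t=0: 2|0|0|2|2|3
2|0|1|0|0|0
2|1|2|1|0|1
3|3|3|1|2|0
3|0|0|1|1|2
t=1: 2|0|0|2|2|3
2|0|1|0|0|0
2|1|2|1|0|1
3|3|3|1|3|0
3|0|0|1|1|2
t=2: 2|0|0|2|2|3
2|0|1|0|0|0
2|1|2|1|1|1
3|3|3|2|0|1
3|0|0|1|2|2
t=3: 2|0|0|2|2|3
2|0|1|0|0|0
2|1|2|1|1|1
3|3|3|2|1|1
3|0|0|1|2|2
t=4: 2|0|0|2|2|3
2|0|1|0|0|0
2|1|2|1|1|1
3|3|3|2|2|1
3|0|0|1|2|2
t=5: 2|0|0|2|2|3
2|0|1|0|0|0
2|1|2|1|1|1
3|3|3|2|3|1
3|0|0|1|2|2
t=6: 2|0|0|2|2|3
2|0|1|0|0|0
2|1|2|1|2|1
3|3|3|3|0|2
3|0|0|1|3|2
t=7: 2|0|0|2|2|3
2|0|1|0|0|0
2|1|2|1|2|1
3|3|3|3|1|2
3|0|0|1|3|2
t=8: 2|0|0|2|2|3
2|0|1|0|0|0
2|1|2|1|2|1
3|3|3|3|2|2
3|0|0|1|3|2
t=9: 2|0|0|2|2|3
2|0|1|0|0|0
2|1|2|1|2|1
3|3|3|3|3|2
3|0|0|1|3|2
t=10: 2|0|0|2|2|3
2|0|1|0|0|0
3|2|3|2|3|1
1|1|1|1|2|3
0|2|1|3|0|3
t=11: 2|0|0|2|2|3
2|0|1|0|0|0
3|2|3|2|3|1
1|1|1|1|3|3
0|2|1|3|0|3
t=12: 2|0|0|2|2|3
2|0|1|0|1|0
3|2|3|3|0|3
1|1|1|2|2|1
0|2|1|3|2|0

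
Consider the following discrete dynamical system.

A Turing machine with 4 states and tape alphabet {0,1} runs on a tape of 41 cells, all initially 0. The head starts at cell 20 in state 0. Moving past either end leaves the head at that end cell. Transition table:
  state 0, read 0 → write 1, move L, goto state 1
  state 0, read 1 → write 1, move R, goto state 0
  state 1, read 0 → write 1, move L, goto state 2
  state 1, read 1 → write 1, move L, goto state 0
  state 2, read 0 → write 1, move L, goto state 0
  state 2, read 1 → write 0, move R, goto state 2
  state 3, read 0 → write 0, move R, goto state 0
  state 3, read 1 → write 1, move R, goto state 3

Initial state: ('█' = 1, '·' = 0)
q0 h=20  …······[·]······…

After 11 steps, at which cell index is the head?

9

0) q0 h=20  …······[·]······…
1) q1 h=19  …······[·]█·····…
2) q2 h=18  …······[·]██····…
3) q0 h=17  …······[·]███···…
4) q1 h=16  …······[·]████··…
5) q2 h=15  …······[·]█████·…
6) q0 h=14  …······[·]██████…
7) q1 h=13  …······[·]██████…
8) q2 h=12  …······[·]██████…
9) q0 h=11  …······[·]██████…
10) q1 h=10  …······[·]██████…
11) q2 h= 9  …······[·]██████…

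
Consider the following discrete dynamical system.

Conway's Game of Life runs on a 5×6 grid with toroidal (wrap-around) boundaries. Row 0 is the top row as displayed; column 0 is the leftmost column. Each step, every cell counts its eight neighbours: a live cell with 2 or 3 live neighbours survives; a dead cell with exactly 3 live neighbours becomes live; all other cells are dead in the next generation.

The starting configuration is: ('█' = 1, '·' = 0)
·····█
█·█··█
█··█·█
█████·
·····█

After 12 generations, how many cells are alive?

2

k=0  ·····█
█·█··█
█··█·█
█████·
·····█
k=1  ····██
·█····
······
·███··
·███·█
k=2  ·█·███
······
·█····
██·██·
·█···█
k=3  ··█·██
█·█·█·
███···
·█··██
·█····
k=4  █·█·██
█·█·█·
··█·█·
·····█
·███··
k=5  █···█·
█·█·█·
·█··█·
·█··█·
·███··
k=6  █···█·
█···█·
███·█·
██··█·
██████
k=7  ··█···
█···█·
··█·█·
······
··█···
k=8  ·█·█··
·█···█
···█·█
···█··
······
k=9  █·█···
······
█·█···
····█·
··█···
k=10  ·█····
······
······
·█·█··
·█·█··
k=11  ··█···
······
······
······
██····
k=12  ·█····
······
······
······
·█····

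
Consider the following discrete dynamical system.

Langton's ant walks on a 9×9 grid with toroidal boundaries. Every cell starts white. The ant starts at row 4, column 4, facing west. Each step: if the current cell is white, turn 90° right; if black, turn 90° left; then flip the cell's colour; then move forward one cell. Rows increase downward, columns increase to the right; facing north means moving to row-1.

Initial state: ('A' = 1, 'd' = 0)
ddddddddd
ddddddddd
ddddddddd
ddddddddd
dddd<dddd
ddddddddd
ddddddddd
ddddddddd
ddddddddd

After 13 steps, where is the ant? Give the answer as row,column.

5,4

k=0  ddddddddd
ddddddddd
ddddddddd
ddddddddd
dddd<dddd
ddddddddd
ddddddddd
ddddddddd
ddddddddd
k=1  ddddddddd
ddddddddd
ddddddddd
dddd^dddd
ddddAdddd
ddddddddd
ddddddddd
ddddddddd
ddddddddd
k=2  ddddddddd
ddddddddd
ddddddddd
ddddA>ddd
ddddAdddd
ddddddddd
ddddddddd
ddddddddd
ddddddddd
k=3  ddddddddd
ddddddddd
ddddddddd
ddddAAddd
ddddAvddd
ddddddddd
ddddddddd
ddddddddd
ddddddddd
k=4  ddddddddd
ddddddddd
ddddddddd
ddddAAddd
dddd<Addd
ddddddddd
ddddddddd
ddddddddd
ddddddddd
k=5  ddddddddd
ddddddddd
ddddddddd
ddddAAddd
dddddAddd
ddddvdddd
ddddddddd
ddddddddd
ddddddddd
k=6  ddddddddd
ddddddddd
ddddddddd
ddddAAddd
dddddAddd
ddd<Adddd
ddddddddd
ddddddddd
ddddddddd
k=7  ddddddddd
ddddddddd
ddddddddd
ddddAAddd
ddd^dAddd
dddAAdddd
ddddddddd
ddddddddd
ddddddddd
k=8  ddddddddd
ddddddddd
ddddddddd
ddddAAddd
dddA>Addd
dddAAdddd
ddddddddd
ddddddddd
ddddddddd
k=9  ddddddddd
ddddddddd
ddddddddd
ddddAAddd
dddAAAddd
dddAvdddd
ddddddddd
ddddddddd
ddddddddd
k=10  ddddddddd
ddddddddd
ddddddddd
ddddAAddd
dddAAAddd
dddAd>ddd
ddddddddd
ddddddddd
ddddddddd
k=11  ddddddddd
ddddddddd
ddddddddd
ddddAAddd
dddAAAddd
dddAdAddd
dddddvddd
ddddddddd
ddddddddd
k=12  ddddddddd
ddddddddd
ddddddddd
ddddAAddd
dddAAAddd
dddAdAddd
dddd<Addd
ddddddddd
ddddddddd
k=13  ddddddddd
ddddddddd
ddddddddd
ddddAAddd
dddAAAddd
dddA^Addd
ddddAAddd
ddddddddd
ddddddddd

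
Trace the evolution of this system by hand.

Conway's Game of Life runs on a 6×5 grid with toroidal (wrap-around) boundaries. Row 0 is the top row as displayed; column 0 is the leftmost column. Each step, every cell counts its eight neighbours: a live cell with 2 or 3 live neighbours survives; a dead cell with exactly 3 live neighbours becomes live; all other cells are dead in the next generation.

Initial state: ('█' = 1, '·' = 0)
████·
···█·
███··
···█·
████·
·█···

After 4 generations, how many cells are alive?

4

step 0: ████·
···█·
███··
···█·
████·
·█···
step 1: ██·██
···█·
·████
···█·
██·██
·····
step 2: █·███
·····
····█
·····
█·███
·····
step 3: ···██
█····
·····
█····
···██
·····
step 4: ····█
····█
·····
····█
····█
·····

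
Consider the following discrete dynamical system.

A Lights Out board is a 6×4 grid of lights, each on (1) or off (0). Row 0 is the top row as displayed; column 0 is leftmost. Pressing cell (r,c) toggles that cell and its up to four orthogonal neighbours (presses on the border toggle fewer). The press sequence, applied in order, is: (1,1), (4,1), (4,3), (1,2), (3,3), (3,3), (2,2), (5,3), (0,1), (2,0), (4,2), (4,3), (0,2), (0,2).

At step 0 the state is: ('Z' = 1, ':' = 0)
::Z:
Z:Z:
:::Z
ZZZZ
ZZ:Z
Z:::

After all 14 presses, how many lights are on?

t=0: ::Z:
Z:Z:
:::Z
ZZZZ
ZZ:Z
Z:::
t=1: :ZZ:
:Z::
:Z:Z
ZZZZ
ZZ:Z
Z:::
t=2: :ZZ:
:Z::
:Z:Z
Z:ZZ
::ZZ
ZZ::
t=3: :ZZ:
:Z::
:Z:Z
Z:Z:
::::
ZZ:Z
t=4: :Z::
::ZZ
:ZZZ
Z:Z:
::::
ZZ:Z
t=5: :Z::
::ZZ
:ZZ:
Z::Z
:::Z
ZZ:Z
t=6: :Z::
::ZZ
:ZZZ
Z:Z:
::::
ZZ:Z
t=7: :Z::
:::Z
::::
Z:::
::::
ZZ:Z
t=8: :Z::
:::Z
::::
Z:::
:::Z
ZZZ:
t=9: Z:Z:
:Z:Z
::::
Z:::
:::Z
ZZZ:
t=10: Z:Z:
ZZ:Z
ZZ::
::::
:::Z
ZZZ:
t=11: Z:Z:
ZZ:Z
ZZ::
::Z:
:ZZ:
ZZ::
t=12: Z:Z:
ZZ:Z
ZZ::
::ZZ
:Z:Z
ZZ:Z
t=13: ZZ:Z
ZZZZ
ZZ::
::ZZ
:Z:Z
ZZ:Z
t=14: Z:Z:
ZZ:Z
ZZ::
::ZZ
:Z:Z
ZZ:Z

14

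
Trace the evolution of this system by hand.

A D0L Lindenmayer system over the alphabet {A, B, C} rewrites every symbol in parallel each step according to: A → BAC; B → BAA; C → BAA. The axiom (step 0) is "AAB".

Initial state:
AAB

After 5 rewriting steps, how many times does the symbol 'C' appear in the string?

t=0: AAB
t=1: BACBACBAA
t=2: BAABACBAABAABACBAABAABACBAC
t=3: BAABACBACBAABACBAABAABACBACBAABACBACBAABACBAABAABACBACBAABACBACBAABACBAABAABACBAA
t=4: BAABACBACBAABACBAABAABACBAABAABACBACBAABACBAABAABACBACBAAB…CBAABAABACBACBAABACBAABAABACBACBAABACBACBAABACBAABAABACBAC  (len 243)
t=5: BAABACBACBAABACBAABAABACBAABAABACBACBAABACBAABAABACBACBAAB…CBAABAABACBACBAABACBAABAABACBACBAABACBACBAABACBAABAABACBAA  (len 729)

122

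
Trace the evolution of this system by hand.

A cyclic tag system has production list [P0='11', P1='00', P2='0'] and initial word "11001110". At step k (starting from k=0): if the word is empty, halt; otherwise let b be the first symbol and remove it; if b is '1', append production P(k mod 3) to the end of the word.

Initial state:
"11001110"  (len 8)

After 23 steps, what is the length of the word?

8

k=0  "11001110"  (len 8)
k=1  "100111011"  (len 9)
k=2  "0011101100"  (len 10)
k=3  "011101100"  (len 9)
k=4  "11101100"  (len 8)
k=5  "110110000"  (len 9)
k=6  "101100000"  (len 9)
k=7  "0110000011"  (len 10)
k=8  "110000011"  (len 9)
k=9  "100000110"  (len 9)
k=10  "0000011011"  (len 10)
k=11  "000011011"  (len 9)
k=12  "00011011"  (len 8)
k=13  "0011011"  (len 7)
k=14  "011011"  (len 6)
k=15  "11011"  (len 5)
k=16  "101111"  (len 6)
k=17  "0111100"  (len 7)
k=18  "111100"  (len 6)
k=19  "1110011"  (len 7)
k=20  "11001100"  (len 8)
k=21  "10011000"  (len 8)
k=22  "001100011"  (len 9)
k=23  "01100011"  (len 8)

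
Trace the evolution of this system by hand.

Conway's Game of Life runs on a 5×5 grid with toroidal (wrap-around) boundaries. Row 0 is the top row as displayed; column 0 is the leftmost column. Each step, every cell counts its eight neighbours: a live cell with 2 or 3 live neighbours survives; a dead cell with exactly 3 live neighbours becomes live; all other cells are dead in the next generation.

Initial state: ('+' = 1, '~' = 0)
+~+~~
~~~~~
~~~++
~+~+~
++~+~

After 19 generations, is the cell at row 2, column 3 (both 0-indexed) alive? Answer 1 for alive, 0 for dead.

0

[0] +~+~~
~~~~~
~~~++
~+~+~
++~+~
[1] +~+~+
~~~++
~~+++
~+~+~
+~~+~
[2] +++~~
~+~~~
+~~~~
++~~~
+~~+~
[3] +~+~+
~~+~~
+~~~~
++~~~
~~~~~
[4] ~+~+~
+~~++
+~~~~
++~~~
~~~~+
[5] ~~++~
++++~
~~~~~
++~~+
~++~+
[6] ~~~~~
~+~++
~~~+~
~++++
~~~~+
[7] +~~++
~~+++
~+~~~
+~+~+
+~+~+
[8] ~~~~~
~++~~
~+~~~
~~+~+
~~+~~
[9] ~++~~
~++~~
++~+~
~+++~
~~~+~
[10] ~+~+~
~~~+~
+~~++
++~+~
~~~+~
[11] ~~~++
+~~+~
++~+~
++~+~
++~+~
[12] ~+~+~
++~+~
~~~+~
~~~+~
~+~+~
[13] ~+~+~
++~+~
~~~+~
~~~++
~~~++
[14] ~+~+~
++~+~
+~~+~
~~+~~
+~~~~
[15] ~+~~~
++~+~
+~~+~
~+~~+
~++~~
[16] ~~~~~
++~~~
~~~+~
~+~++
~++~~
[17] +~+~~
~~~~~
~+~+~
++~++
++++~
[18] +~+++
~++~~
~+~+~
~~~~~
~~~~~
[19] +~+++
~~~~~
~+~~~
~~~~~
~~~++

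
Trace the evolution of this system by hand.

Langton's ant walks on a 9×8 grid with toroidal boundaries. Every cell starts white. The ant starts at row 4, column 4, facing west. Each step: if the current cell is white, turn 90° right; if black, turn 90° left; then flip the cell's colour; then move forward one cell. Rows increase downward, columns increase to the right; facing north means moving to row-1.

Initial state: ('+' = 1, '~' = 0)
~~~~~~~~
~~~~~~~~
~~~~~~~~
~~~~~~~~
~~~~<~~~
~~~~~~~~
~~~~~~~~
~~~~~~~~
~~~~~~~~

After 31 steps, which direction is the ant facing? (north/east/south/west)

south

k=0  ~~~~~~~~
~~~~~~~~
~~~~~~~~
~~~~~~~~
~~~~<~~~
~~~~~~~~
~~~~~~~~
~~~~~~~~
~~~~~~~~
k=1  ~~~~~~~~
~~~~~~~~
~~~~~~~~
~~~~^~~~
~~~~+~~~
~~~~~~~~
~~~~~~~~
~~~~~~~~
~~~~~~~~
k=2  ~~~~~~~~
~~~~~~~~
~~~~~~~~
~~~~+>~~
~~~~+~~~
~~~~~~~~
~~~~~~~~
~~~~~~~~
~~~~~~~~
k=3  ~~~~~~~~
~~~~~~~~
~~~~~~~~
~~~~++~~
~~~~+v~~
~~~~~~~~
~~~~~~~~
~~~~~~~~
~~~~~~~~
k=4  ~~~~~~~~
~~~~~~~~
~~~~~~~~
~~~~++~~
~~~~<+~~
~~~~~~~~
~~~~~~~~
~~~~~~~~
~~~~~~~~
k=5  ~~~~~~~~
~~~~~~~~
~~~~~~~~
~~~~++~~
~~~~~+~~
~~~~v~~~
~~~~~~~~
~~~~~~~~
~~~~~~~~
k=6  ~~~~~~~~
~~~~~~~~
~~~~~~~~
~~~~++~~
~~~~~+~~
~~~<+~~~
~~~~~~~~
~~~~~~~~
~~~~~~~~
k=7  ~~~~~~~~
~~~~~~~~
~~~~~~~~
~~~~++~~
~~~^~+~~
~~~++~~~
~~~~~~~~
~~~~~~~~
~~~~~~~~
k=8  ~~~~~~~~
~~~~~~~~
~~~~~~~~
~~~~++~~
~~~+>+~~
~~~++~~~
~~~~~~~~
~~~~~~~~
~~~~~~~~
k=9  ~~~~~~~~
~~~~~~~~
~~~~~~~~
~~~~++~~
~~~+++~~
~~~+v~~~
~~~~~~~~
~~~~~~~~
~~~~~~~~
k=10  ~~~~~~~~
~~~~~~~~
~~~~~~~~
~~~~++~~
~~~+++~~
~~~+~>~~
~~~~~~~~
~~~~~~~~
~~~~~~~~
k=11  ~~~~~~~~
~~~~~~~~
~~~~~~~~
~~~~++~~
~~~+++~~
~~~+~+~~
~~~~~v~~
~~~~~~~~
~~~~~~~~
k=12  ~~~~~~~~
~~~~~~~~
~~~~~~~~
~~~~++~~
~~~+++~~
~~~+~+~~
~~~~<+~~
~~~~~~~~
~~~~~~~~
k=13  ~~~~~~~~
~~~~~~~~
~~~~~~~~
~~~~++~~
~~~+++~~
~~~+^+~~
~~~~++~~
~~~~~~~~
~~~~~~~~
k=14  ~~~~~~~~
~~~~~~~~
~~~~~~~~
~~~~++~~
~~~+++~~
~~~++>~~
~~~~++~~
~~~~~~~~
~~~~~~~~
k=15  ~~~~~~~~
~~~~~~~~
~~~~~~~~
~~~~++~~
~~~++^~~
~~~++~~~
~~~~++~~
~~~~~~~~
~~~~~~~~
k=16  ~~~~~~~~
~~~~~~~~
~~~~~~~~
~~~~++~~
~~~+<~~~
~~~++~~~
~~~~++~~
~~~~~~~~
~~~~~~~~
k=17  ~~~~~~~~
~~~~~~~~
~~~~~~~~
~~~~++~~
~~~+~~~~
~~~+v~~~
~~~~++~~
~~~~~~~~
~~~~~~~~
k=18  ~~~~~~~~
~~~~~~~~
~~~~~~~~
~~~~++~~
~~~+~~~~
~~~+~>~~
~~~~++~~
~~~~~~~~
~~~~~~~~
k=19  ~~~~~~~~
~~~~~~~~
~~~~~~~~
~~~~++~~
~~~+~~~~
~~~+~+~~
~~~~+v~~
~~~~~~~~
~~~~~~~~
k=20  ~~~~~~~~
~~~~~~~~
~~~~~~~~
~~~~++~~
~~~+~~~~
~~~+~+~~
~~~~+~>~
~~~~~~~~
~~~~~~~~
k=21  ~~~~~~~~
~~~~~~~~
~~~~~~~~
~~~~++~~
~~~+~~~~
~~~+~+~~
~~~~+~+~
~~~~~~v~
~~~~~~~~
k=22  ~~~~~~~~
~~~~~~~~
~~~~~~~~
~~~~++~~
~~~+~~~~
~~~+~+~~
~~~~+~+~
~~~~~<+~
~~~~~~~~
k=23  ~~~~~~~~
~~~~~~~~
~~~~~~~~
~~~~++~~
~~~+~~~~
~~~+~+~~
~~~~+^+~
~~~~~++~
~~~~~~~~
k=24  ~~~~~~~~
~~~~~~~~
~~~~~~~~
~~~~++~~
~~~+~~~~
~~~+~+~~
~~~~++>~
~~~~~++~
~~~~~~~~
k=25  ~~~~~~~~
~~~~~~~~
~~~~~~~~
~~~~++~~
~~~+~~~~
~~~+~+^~
~~~~++~~
~~~~~++~
~~~~~~~~
k=26  ~~~~~~~~
~~~~~~~~
~~~~~~~~
~~~~++~~
~~~+~~~~
~~~+~++>
~~~~++~~
~~~~~++~
~~~~~~~~
k=27  ~~~~~~~~
~~~~~~~~
~~~~~~~~
~~~~++~~
~~~+~~~~
~~~+~+++
~~~~++~v
~~~~~++~
~~~~~~~~
k=28  ~~~~~~~~
~~~~~~~~
~~~~~~~~
~~~~++~~
~~~+~~~~
~~~+~+++
~~~~++<+
~~~~~++~
~~~~~~~~
k=29  ~~~~~~~~
~~~~~~~~
~~~~~~~~
~~~~++~~
~~~+~~~~
~~~+~+^+
~~~~++++
~~~~~++~
~~~~~~~~
k=30  ~~~~~~~~
~~~~~~~~
~~~~~~~~
~~~~++~~
~~~+~~~~
~~~+~<~+
~~~~++++
~~~~~++~
~~~~~~~~
k=31  ~~~~~~~~
~~~~~~~~
~~~~~~~~
~~~~++~~
~~~+~~~~
~~~+~~~+
~~~~+v++
~~~~~++~
~~~~~~~~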